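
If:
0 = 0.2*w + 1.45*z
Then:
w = -7.25*z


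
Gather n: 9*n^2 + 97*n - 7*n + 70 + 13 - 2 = 9*n^2 + 90*n + 81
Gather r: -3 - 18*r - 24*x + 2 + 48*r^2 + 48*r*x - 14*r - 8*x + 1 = 48*r^2 + r*(48*x - 32) - 32*x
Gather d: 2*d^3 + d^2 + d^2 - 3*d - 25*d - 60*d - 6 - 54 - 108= 2*d^3 + 2*d^2 - 88*d - 168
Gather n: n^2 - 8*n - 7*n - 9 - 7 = n^2 - 15*n - 16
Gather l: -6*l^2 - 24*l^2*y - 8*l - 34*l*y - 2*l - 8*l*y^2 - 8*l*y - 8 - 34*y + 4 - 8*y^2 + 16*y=l^2*(-24*y - 6) + l*(-8*y^2 - 42*y - 10) - 8*y^2 - 18*y - 4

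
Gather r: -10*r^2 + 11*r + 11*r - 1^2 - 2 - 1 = -10*r^2 + 22*r - 4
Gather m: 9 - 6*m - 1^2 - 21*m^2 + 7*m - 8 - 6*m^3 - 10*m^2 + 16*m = -6*m^3 - 31*m^2 + 17*m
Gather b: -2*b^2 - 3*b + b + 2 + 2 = -2*b^2 - 2*b + 4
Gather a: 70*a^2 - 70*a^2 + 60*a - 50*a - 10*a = 0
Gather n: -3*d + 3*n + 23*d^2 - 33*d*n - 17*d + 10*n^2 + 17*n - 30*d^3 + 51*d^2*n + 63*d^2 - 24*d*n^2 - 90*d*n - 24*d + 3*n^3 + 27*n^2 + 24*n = -30*d^3 + 86*d^2 - 44*d + 3*n^3 + n^2*(37 - 24*d) + n*(51*d^2 - 123*d + 44)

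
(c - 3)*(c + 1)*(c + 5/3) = c^3 - c^2/3 - 19*c/3 - 5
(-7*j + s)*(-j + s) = 7*j^2 - 8*j*s + s^2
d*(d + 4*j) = d^2 + 4*d*j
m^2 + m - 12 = (m - 3)*(m + 4)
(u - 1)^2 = u^2 - 2*u + 1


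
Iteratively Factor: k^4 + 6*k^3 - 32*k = (k)*(k^3 + 6*k^2 - 32) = k*(k + 4)*(k^2 + 2*k - 8) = k*(k - 2)*(k + 4)*(k + 4)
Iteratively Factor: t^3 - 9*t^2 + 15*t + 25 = (t - 5)*(t^2 - 4*t - 5) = (t - 5)*(t + 1)*(t - 5)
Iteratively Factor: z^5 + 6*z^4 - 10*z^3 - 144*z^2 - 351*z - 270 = (z - 5)*(z^4 + 11*z^3 + 45*z^2 + 81*z + 54) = (z - 5)*(z + 3)*(z^3 + 8*z^2 + 21*z + 18) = (z - 5)*(z + 3)^2*(z^2 + 5*z + 6) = (z - 5)*(z + 3)^3*(z + 2)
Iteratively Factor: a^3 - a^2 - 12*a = (a)*(a^2 - a - 12) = a*(a - 4)*(a + 3)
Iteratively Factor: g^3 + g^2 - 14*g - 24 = (g + 3)*(g^2 - 2*g - 8) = (g + 2)*(g + 3)*(g - 4)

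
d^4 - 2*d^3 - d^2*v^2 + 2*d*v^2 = d*(d - 2)*(d - v)*(d + v)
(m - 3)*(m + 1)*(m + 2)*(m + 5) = m^4 + 5*m^3 - 7*m^2 - 41*m - 30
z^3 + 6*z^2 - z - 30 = (z - 2)*(z + 3)*(z + 5)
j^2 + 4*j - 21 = (j - 3)*(j + 7)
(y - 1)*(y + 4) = y^2 + 3*y - 4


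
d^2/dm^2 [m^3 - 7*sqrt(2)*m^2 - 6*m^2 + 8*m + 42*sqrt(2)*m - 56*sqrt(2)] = 6*m - 14*sqrt(2) - 12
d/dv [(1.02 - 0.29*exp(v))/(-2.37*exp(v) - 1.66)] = 2.8988*exp(v)/(2.37*exp(v) + 1.66)^2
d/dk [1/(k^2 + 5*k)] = (-2*k - 5)/(k^2*(k + 5)^2)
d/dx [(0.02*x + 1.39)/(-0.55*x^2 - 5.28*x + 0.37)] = (0.011*x^2 + 1.529*x + 7.3466)/(0.3025*x^4 + 5.808*x^3 + 27.4714*x^2 - 3.9072*x + 0.1369)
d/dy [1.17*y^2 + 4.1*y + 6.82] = 2.34*y + 4.1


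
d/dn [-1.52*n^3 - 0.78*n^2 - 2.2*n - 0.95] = -4.56*n^2 - 1.56*n - 2.2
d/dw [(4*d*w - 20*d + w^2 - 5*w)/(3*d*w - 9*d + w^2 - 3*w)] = (-(3*d + 2*w - 3)*(4*d*w - 20*d + w^2 - 5*w) + (4*d + 2*w - 5)*(3*d*w - 9*d + w^2 - 3*w))/(3*d*w - 9*d + w^2 - 3*w)^2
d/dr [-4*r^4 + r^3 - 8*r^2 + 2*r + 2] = -16*r^3 + 3*r^2 - 16*r + 2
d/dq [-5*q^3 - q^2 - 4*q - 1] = -15*q^2 - 2*q - 4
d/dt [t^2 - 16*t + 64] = 2*t - 16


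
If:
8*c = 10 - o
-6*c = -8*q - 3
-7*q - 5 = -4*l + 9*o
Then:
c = 4*q/3 + 1/2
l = 59/4 - 89*q/4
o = 6 - 32*q/3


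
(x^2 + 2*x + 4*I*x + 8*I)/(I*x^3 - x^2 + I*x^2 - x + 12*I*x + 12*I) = I*(-x - 2)/(x^2 + x*(1 - 3*I) - 3*I)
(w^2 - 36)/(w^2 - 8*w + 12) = (w + 6)/(w - 2)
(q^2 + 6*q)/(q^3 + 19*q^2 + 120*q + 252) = q/(q^2 + 13*q + 42)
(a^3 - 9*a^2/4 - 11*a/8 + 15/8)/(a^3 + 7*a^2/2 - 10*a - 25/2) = (a - 3/4)/(a + 5)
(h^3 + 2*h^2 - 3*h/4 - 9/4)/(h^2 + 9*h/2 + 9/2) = (2*h^2 + h - 3)/(2*(h + 3))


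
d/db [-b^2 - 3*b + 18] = -2*b - 3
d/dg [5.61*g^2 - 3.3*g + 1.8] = 11.22*g - 3.3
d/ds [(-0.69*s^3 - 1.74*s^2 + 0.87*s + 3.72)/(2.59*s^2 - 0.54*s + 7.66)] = (-1.7871*s^4 + 0.7452*s^3 - 17.1699*s^2 - 45.9264*s + 8.673)/(6.7081*s^4 - 2.7972*s^3 + 39.9704*s^2 - 8.2728*s + 58.6756)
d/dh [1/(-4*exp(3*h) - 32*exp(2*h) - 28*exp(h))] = (3*exp(2*h) + 16*exp(h) + 7)*exp(-h)/(4*(exp(2*h) + 8*exp(h) + 7)^2)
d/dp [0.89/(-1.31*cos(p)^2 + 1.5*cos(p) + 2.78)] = (1.335 - 2.3318*cos(p))*sin(p)/(-1.31*cos(p)^2 + 1.5*cos(p) + 2.78)^2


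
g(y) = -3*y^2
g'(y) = -6*y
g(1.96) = -11.52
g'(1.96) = -11.76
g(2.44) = -17.86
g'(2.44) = -14.64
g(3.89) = -45.40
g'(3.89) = -23.34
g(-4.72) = -66.84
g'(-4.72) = 28.32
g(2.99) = -26.82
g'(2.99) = -17.94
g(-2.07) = -12.85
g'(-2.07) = 12.42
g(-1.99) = -11.88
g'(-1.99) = 11.94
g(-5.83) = -101.97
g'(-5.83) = 34.98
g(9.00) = -243.00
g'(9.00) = -54.00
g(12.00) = -432.00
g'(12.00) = -72.00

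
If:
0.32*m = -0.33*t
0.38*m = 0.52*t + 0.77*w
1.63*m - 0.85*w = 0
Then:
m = 0.00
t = 0.00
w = 0.00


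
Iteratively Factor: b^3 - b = (b - 1)*(b^2 + b) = (b - 1)*(b + 1)*(b)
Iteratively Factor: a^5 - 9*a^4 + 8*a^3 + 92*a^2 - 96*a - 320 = (a - 4)*(a^4 - 5*a^3 - 12*a^2 + 44*a + 80) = (a - 4)*(a + 2)*(a^3 - 7*a^2 + 2*a + 40) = (a - 5)*(a - 4)*(a + 2)*(a^2 - 2*a - 8) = (a - 5)*(a - 4)*(a + 2)^2*(a - 4)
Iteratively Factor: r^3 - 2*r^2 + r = (r - 1)*(r^2 - r) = (r - 1)^2*(r)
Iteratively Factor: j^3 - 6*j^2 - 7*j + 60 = (j + 3)*(j^2 - 9*j + 20) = (j - 5)*(j + 3)*(j - 4)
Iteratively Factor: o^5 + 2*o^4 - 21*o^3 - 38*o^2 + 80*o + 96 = (o - 4)*(o^4 + 6*o^3 + 3*o^2 - 26*o - 24) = (o - 4)*(o + 3)*(o^3 + 3*o^2 - 6*o - 8) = (o - 4)*(o - 2)*(o + 3)*(o^2 + 5*o + 4) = (o - 4)*(o - 2)*(o + 1)*(o + 3)*(o + 4)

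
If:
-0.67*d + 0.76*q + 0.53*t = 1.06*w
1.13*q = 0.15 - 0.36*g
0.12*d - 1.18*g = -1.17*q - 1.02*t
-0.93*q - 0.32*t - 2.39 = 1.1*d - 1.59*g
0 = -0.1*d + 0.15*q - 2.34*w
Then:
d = 4.32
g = 5.04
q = -1.47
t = 7.01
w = -0.28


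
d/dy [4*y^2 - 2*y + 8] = 8*y - 2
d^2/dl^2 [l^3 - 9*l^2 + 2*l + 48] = 6*l - 18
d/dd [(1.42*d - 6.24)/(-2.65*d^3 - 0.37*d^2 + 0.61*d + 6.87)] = (7.526*d^3 - 49.0826*d^2 - 4.6176*d + 13.5618)/(7.0225*d^6 + 1.961*d^5 - 3.0961*d^4 - 36.8624*d^3 - 4.7117*d^2 + 8.3814*d + 47.1969)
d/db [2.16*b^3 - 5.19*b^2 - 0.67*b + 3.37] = 6.48*b^2 - 10.38*b - 0.67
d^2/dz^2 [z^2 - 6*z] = 2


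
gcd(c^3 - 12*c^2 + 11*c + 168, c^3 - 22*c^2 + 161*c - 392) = c^2 - 15*c + 56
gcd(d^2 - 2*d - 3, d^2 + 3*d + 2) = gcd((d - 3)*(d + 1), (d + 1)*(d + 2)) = d + 1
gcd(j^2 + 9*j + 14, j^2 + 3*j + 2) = j + 2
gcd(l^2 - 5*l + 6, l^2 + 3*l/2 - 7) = l - 2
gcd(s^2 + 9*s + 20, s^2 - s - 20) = s + 4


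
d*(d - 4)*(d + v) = d^3 + d^2*v - 4*d^2 - 4*d*v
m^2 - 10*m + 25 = (m - 5)^2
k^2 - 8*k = k*(k - 8)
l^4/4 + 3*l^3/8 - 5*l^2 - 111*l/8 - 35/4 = (l/4 + 1/2)*(l - 5)*(l + 1)*(l + 7/2)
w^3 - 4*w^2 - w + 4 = (w - 4)*(w - 1)*(w + 1)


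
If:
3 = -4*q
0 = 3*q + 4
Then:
No Solution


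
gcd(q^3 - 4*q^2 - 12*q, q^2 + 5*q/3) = q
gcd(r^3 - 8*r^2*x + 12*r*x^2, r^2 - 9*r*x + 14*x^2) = -r + 2*x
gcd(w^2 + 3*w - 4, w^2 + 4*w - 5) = w - 1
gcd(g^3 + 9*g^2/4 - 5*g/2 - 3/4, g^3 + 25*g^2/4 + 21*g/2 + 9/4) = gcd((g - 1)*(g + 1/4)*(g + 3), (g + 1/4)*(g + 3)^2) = g^2 + 13*g/4 + 3/4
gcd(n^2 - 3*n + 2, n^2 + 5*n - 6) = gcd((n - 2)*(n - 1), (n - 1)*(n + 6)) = n - 1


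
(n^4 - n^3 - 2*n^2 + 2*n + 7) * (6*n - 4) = 6*n^5 - 10*n^4 - 8*n^3 + 20*n^2 + 34*n - 28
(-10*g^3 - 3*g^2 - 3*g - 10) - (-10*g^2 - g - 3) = -10*g^3 + 7*g^2 - 2*g - 7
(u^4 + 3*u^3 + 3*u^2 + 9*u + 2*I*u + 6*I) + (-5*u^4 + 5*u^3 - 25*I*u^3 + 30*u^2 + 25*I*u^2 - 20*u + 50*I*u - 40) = -4*u^4 + 8*u^3 - 25*I*u^3 + 33*u^2 + 25*I*u^2 - 11*u + 52*I*u - 40 + 6*I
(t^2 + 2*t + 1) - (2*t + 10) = t^2 - 9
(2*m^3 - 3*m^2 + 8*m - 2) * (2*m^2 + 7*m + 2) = 4*m^5 + 8*m^4 - m^3 + 46*m^2 + 2*m - 4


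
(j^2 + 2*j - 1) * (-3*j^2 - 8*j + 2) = -3*j^4 - 14*j^3 - 11*j^2 + 12*j - 2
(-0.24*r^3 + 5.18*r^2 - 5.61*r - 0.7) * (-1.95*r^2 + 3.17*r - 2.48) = 0.468*r^5 - 10.8618*r^4 + 27.9553*r^3 - 29.2651*r^2 + 11.6938*r + 1.736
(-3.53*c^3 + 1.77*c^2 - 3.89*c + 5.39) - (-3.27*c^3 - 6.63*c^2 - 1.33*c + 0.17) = -0.26*c^3 + 8.4*c^2 - 2.56*c + 5.22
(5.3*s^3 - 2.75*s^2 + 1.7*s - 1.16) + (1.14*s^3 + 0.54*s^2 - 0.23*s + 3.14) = 6.44*s^3 - 2.21*s^2 + 1.47*s + 1.98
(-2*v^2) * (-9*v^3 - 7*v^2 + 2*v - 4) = 18*v^5 + 14*v^4 - 4*v^3 + 8*v^2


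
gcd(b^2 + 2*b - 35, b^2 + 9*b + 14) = b + 7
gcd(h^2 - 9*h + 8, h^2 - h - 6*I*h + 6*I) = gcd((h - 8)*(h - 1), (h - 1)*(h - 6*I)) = h - 1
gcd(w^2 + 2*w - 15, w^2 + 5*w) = w + 5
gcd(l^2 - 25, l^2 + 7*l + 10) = l + 5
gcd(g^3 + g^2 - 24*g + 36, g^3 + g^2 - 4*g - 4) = g - 2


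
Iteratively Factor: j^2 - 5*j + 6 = (j - 2)*(j - 3)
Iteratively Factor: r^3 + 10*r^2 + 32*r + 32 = (r + 2)*(r^2 + 8*r + 16) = (r + 2)*(r + 4)*(r + 4)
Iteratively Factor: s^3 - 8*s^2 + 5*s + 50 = (s - 5)*(s^2 - 3*s - 10) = (s - 5)^2*(s + 2)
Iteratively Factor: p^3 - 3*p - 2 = (p + 1)*(p^2 - p - 2) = (p + 1)^2*(p - 2)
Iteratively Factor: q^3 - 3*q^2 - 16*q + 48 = (q - 3)*(q^2 - 16) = (q - 4)*(q - 3)*(q + 4)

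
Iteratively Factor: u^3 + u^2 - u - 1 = (u + 1)*(u^2 - 1) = (u - 1)*(u + 1)*(u + 1)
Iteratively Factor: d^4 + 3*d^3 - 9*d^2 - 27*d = (d + 3)*(d^3 - 9*d) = d*(d + 3)*(d^2 - 9) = d*(d + 3)^2*(d - 3)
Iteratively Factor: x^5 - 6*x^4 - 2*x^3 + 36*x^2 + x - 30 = (x + 1)*(x^4 - 7*x^3 + 5*x^2 + 31*x - 30) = (x - 1)*(x + 1)*(x^3 - 6*x^2 - x + 30) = (x - 3)*(x - 1)*(x + 1)*(x^2 - 3*x - 10) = (x - 5)*(x - 3)*(x - 1)*(x + 1)*(x + 2)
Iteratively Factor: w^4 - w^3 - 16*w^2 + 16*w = (w - 4)*(w^3 + 3*w^2 - 4*w) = (w - 4)*(w + 4)*(w^2 - w) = w*(w - 4)*(w + 4)*(w - 1)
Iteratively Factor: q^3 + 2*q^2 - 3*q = (q)*(q^2 + 2*q - 3) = q*(q - 1)*(q + 3)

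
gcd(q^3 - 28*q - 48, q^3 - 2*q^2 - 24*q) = q^2 - 2*q - 24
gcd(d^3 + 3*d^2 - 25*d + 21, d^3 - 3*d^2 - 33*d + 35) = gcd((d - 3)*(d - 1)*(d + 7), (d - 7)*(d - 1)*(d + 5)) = d - 1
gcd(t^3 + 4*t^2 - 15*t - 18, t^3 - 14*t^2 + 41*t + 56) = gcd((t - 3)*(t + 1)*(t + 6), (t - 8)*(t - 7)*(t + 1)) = t + 1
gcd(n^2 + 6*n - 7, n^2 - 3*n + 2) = n - 1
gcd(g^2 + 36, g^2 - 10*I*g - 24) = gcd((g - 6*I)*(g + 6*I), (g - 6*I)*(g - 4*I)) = g - 6*I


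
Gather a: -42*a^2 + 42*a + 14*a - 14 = -42*a^2 + 56*a - 14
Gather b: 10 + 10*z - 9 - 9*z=z + 1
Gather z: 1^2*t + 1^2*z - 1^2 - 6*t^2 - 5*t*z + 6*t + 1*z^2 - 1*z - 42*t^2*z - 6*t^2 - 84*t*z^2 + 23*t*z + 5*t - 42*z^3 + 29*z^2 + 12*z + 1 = -12*t^2 + 12*t - 42*z^3 + z^2*(30 - 84*t) + z*(-42*t^2 + 18*t + 12)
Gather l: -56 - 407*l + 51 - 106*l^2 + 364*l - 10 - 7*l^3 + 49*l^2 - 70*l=-7*l^3 - 57*l^2 - 113*l - 15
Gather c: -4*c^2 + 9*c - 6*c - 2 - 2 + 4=-4*c^2 + 3*c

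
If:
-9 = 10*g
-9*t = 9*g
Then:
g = -9/10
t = 9/10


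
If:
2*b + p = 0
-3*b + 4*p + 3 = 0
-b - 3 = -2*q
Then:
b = 3/11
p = -6/11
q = 18/11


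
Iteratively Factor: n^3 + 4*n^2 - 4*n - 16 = (n - 2)*(n^2 + 6*n + 8) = (n - 2)*(n + 2)*(n + 4)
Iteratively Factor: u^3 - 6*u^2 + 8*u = (u - 4)*(u^2 - 2*u) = (u - 4)*(u - 2)*(u)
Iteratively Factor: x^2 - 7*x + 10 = (x - 2)*(x - 5)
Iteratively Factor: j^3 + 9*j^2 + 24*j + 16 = (j + 4)*(j^2 + 5*j + 4) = (j + 1)*(j + 4)*(j + 4)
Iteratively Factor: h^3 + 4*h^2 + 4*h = (h + 2)*(h^2 + 2*h) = (h + 2)^2*(h)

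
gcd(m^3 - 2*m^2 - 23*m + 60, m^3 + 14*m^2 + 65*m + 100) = m + 5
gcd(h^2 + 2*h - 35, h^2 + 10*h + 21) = h + 7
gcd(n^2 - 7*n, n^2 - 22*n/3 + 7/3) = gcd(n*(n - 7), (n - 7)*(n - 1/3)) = n - 7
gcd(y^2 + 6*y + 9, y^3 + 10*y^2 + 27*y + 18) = y + 3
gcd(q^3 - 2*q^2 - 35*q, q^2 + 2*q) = q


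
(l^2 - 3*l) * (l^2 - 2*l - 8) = l^4 - 5*l^3 - 2*l^2 + 24*l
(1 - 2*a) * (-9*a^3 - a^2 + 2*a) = 18*a^4 - 7*a^3 - 5*a^2 + 2*a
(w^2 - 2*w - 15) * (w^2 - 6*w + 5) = w^4 - 8*w^3 + 2*w^2 + 80*w - 75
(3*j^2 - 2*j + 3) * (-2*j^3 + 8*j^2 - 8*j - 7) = -6*j^5 + 28*j^4 - 46*j^3 + 19*j^2 - 10*j - 21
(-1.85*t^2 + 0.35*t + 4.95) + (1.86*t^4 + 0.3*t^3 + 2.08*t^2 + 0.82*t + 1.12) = 1.86*t^4 + 0.3*t^3 + 0.23*t^2 + 1.17*t + 6.07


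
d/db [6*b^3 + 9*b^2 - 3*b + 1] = 18*b^2 + 18*b - 3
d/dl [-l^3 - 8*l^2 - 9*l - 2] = -3*l^2 - 16*l - 9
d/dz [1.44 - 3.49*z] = -3.49000000000000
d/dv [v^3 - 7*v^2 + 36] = v*(3*v - 14)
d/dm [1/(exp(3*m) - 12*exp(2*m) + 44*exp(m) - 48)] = (-3*exp(2*m) + 24*exp(m) - 44)*exp(m)/(exp(3*m) - 12*exp(2*m) + 44*exp(m) - 48)^2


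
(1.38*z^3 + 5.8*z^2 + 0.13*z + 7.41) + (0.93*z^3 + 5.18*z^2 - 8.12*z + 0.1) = 2.31*z^3 + 10.98*z^2 - 7.99*z + 7.51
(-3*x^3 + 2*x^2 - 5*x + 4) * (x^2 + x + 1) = -3*x^5 - x^4 - 6*x^3 + x^2 - x + 4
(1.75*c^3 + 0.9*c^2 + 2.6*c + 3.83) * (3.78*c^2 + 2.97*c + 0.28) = 6.615*c^5 + 8.5995*c^4 + 12.991*c^3 + 22.4514*c^2 + 12.1031*c + 1.0724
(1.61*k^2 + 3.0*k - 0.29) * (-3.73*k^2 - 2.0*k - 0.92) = -6.0053*k^4 - 14.41*k^3 - 6.3995*k^2 - 2.18*k + 0.2668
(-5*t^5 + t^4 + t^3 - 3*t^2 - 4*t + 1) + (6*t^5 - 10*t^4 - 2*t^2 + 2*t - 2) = t^5 - 9*t^4 + t^3 - 5*t^2 - 2*t - 1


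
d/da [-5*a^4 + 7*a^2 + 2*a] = -20*a^3 + 14*a + 2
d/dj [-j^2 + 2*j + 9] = 2 - 2*j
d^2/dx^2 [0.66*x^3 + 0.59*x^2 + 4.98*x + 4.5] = 3.96*x + 1.18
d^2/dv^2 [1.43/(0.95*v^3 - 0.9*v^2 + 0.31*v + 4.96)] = ((2.574 - 8.151*v)*(0.95*v^3 - 0.9*v^2 + 0.31*v + 4.96) + 1.43*(2.85*v^2 - 1.8*v + 0.31)*(5.7*v^2 - 3.6*v + 0.62))/(0.95*v^3 - 0.9*v^2 + 0.31*v + 4.96)^3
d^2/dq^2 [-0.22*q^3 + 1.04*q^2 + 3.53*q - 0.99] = 2.08 - 1.32*q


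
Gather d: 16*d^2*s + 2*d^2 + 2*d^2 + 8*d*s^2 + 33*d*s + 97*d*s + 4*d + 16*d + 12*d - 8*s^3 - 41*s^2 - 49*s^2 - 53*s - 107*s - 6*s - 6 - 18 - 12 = d^2*(16*s + 4) + d*(8*s^2 + 130*s + 32) - 8*s^3 - 90*s^2 - 166*s - 36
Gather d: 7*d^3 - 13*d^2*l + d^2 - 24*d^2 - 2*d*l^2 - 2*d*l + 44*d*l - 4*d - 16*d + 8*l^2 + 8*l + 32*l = 7*d^3 + d^2*(-13*l - 23) + d*(-2*l^2 + 42*l - 20) + 8*l^2 + 40*l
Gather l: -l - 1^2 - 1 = -l - 2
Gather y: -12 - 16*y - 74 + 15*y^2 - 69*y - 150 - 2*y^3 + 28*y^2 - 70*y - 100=-2*y^3 + 43*y^2 - 155*y - 336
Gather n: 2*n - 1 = 2*n - 1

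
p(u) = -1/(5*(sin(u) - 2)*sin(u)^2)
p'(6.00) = 8.20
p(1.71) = 0.20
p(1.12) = 0.22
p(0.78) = 0.31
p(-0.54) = 0.30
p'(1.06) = -0.16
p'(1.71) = 0.03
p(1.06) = 0.23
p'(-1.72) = -0.02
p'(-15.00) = -0.47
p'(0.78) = -0.46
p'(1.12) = -0.13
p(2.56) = 0.46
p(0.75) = 0.33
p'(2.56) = 1.13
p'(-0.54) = 1.11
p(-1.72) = 0.07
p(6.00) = 1.12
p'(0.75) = -0.52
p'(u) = 2*cos(u)/(5*(sin(u) - 2)*sin(u)^3) + cos(u)/(5*(sin(u) - 2)^2*sin(u)^2)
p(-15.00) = 0.18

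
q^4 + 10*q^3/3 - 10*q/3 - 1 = (q - 1)*(q + 1/3)*(q + 1)*(q + 3)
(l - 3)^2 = l^2 - 6*l + 9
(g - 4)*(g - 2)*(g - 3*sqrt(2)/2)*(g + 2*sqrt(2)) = g^4 - 6*g^3 + sqrt(2)*g^3/2 - 3*sqrt(2)*g^2 + 2*g^2 + 4*sqrt(2)*g + 36*g - 48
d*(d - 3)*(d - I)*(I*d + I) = I*d^4 + d^3 - 2*I*d^3 - 2*d^2 - 3*I*d^2 - 3*d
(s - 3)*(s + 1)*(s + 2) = s^3 - 7*s - 6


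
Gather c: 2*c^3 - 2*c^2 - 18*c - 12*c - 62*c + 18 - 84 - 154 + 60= 2*c^3 - 2*c^2 - 92*c - 160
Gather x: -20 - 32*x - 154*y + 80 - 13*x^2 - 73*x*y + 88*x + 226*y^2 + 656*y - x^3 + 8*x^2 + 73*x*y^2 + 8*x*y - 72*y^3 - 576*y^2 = -x^3 - 5*x^2 + x*(73*y^2 - 65*y + 56) - 72*y^3 - 350*y^2 + 502*y + 60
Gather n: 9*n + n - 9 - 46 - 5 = 10*n - 60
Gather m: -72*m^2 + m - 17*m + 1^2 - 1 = -72*m^2 - 16*m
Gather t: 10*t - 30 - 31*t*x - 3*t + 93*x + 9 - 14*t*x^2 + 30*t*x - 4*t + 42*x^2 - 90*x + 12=t*(-14*x^2 - x + 3) + 42*x^2 + 3*x - 9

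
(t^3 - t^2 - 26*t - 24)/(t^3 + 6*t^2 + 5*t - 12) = (t^2 - 5*t - 6)/(t^2 + 2*t - 3)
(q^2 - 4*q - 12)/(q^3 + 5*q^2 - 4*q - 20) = (q - 6)/(q^2 + 3*q - 10)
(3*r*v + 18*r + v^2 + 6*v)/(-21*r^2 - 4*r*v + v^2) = (-v - 6)/(7*r - v)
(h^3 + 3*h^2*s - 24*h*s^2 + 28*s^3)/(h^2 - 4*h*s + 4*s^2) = h + 7*s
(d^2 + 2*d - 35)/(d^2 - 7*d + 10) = (d + 7)/(d - 2)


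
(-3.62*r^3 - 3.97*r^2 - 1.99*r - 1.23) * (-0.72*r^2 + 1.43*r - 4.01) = 2.6064*r^5 - 2.3182*r^4 + 10.2719*r^3 + 13.9596*r^2 + 6.221*r + 4.9323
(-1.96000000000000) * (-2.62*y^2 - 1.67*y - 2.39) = 5.1352*y^2 + 3.2732*y + 4.6844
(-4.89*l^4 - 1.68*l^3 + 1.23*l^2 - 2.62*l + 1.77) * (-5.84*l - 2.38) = 28.5576*l^5 + 21.4494*l^4 - 3.1848*l^3 + 12.3734*l^2 - 4.1012*l - 4.2126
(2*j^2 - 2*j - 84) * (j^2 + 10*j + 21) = 2*j^4 + 18*j^3 - 62*j^2 - 882*j - 1764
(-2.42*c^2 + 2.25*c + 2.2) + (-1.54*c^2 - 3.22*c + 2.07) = -3.96*c^2 - 0.97*c + 4.27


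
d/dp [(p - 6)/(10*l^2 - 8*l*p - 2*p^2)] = (5*l^2 - 4*l*p - p^2 + 2*(2*l + p)*(p - 6))/(2*(-5*l^2 + 4*l*p + p^2)^2)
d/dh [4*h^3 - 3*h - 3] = 12*h^2 - 3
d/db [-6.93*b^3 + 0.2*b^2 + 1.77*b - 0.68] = -20.79*b^2 + 0.4*b + 1.77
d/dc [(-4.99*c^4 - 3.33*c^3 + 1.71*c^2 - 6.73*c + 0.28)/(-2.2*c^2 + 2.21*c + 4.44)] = (21.956*c^5 - 25.7577*c^4 - 103.341*c^3 - 55.3825*c^2 + 16.4168*c - 30.5)/(4.84*c^4 - 9.724*c^3 - 14.6519*c^2 + 19.6248*c + 19.7136)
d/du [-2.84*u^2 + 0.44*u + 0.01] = 0.44 - 5.68*u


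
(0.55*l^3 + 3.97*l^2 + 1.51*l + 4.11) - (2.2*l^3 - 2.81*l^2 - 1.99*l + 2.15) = -1.65*l^3 + 6.78*l^2 + 3.5*l + 1.96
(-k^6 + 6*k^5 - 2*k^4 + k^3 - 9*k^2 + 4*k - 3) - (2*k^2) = -k^6 + 6*k^5 - 2*k^4 + k^3 - 11*k^2 + 4*k - 3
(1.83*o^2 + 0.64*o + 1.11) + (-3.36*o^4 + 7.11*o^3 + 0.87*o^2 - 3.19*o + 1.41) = -3.36*o^4 + 7.11*o^3 + 2.7*o^2 - 2.55*o + 2.52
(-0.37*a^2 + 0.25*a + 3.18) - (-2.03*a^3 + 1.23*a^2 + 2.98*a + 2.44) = 2.03*a^3 - 1.6*a^2 - 2.73*a + 0.74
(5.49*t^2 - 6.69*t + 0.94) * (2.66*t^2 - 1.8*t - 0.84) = 14.6034*t^4 - 27.6774*t^3 + 9.9308*t^2 + 3.9276*t - 0.7896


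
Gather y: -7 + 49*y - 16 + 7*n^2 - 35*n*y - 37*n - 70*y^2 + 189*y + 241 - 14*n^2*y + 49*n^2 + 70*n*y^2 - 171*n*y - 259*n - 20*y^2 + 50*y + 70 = 56*n^2 - 296*n + y^2*(70*n - 90) + y*(-14*n^2 - 206*n + 288) + 288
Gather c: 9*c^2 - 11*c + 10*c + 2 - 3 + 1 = 9*c^2 - c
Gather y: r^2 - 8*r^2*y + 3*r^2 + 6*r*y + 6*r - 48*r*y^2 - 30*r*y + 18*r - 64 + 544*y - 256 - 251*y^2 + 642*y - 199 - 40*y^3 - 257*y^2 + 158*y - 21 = 4*r^2 + 24*r - 40*y^3 + y^2*(-48*r - 508) + y*(-8*r^2 - 24*r + 1344) - 540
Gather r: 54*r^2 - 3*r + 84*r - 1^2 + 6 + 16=54*r^2 + 81*r + 21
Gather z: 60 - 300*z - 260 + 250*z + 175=-50*z - 25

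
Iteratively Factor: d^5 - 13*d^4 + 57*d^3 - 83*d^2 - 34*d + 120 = (d - 2)*(d^4 - 11*d^3 + 35*d^2 - 13*d - 60) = (d - 3)*(d - 2)*(d^3 - 8*d^2 + 11*d + 20) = (d - 4)*(d - 3)*(d - 2)*(d^2 - 4*d - 5) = (d - 5)*(d - 4)*(d - 3)*(d - 2)*(d + 1)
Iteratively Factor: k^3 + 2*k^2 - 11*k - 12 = (k + 4)*(k^2 - 2*k - 3) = (k - 3)*(k + 4)*(k + 1)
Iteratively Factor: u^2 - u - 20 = (u - 5)*(u + 4)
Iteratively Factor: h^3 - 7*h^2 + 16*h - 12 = (h - 2)*(h^2 - 5*h + 6) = (h - 3)*(h - 2)*(h - 2)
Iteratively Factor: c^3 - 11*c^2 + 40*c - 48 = (c - 3)*(c^2 - 8*c + 16) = (c - 4)*(c - 3)*(c - 4)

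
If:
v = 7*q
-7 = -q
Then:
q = 7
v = 49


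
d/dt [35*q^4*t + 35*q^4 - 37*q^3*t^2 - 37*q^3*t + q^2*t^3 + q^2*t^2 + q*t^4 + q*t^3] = q*(35*q^3 - 74*q^2*t - 37*q^2 + 3*q*t^2 + 2*q*t + 4*t^3 + 3*t^2)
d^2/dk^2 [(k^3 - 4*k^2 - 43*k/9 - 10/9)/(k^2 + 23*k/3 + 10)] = 32*(378*k^3 + 1755*k^2 + 2115*k - 445)/(3*(27*k^6 + 621*k^5 + 5571*k^4 + 24587*k^3 + 55710*k^2 + 62100*k + 27000))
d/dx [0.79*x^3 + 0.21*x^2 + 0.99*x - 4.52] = 2.37*x^2 + 0.42*x + 0.99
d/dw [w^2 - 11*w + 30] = 2*w - 11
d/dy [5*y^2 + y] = 10*y + 1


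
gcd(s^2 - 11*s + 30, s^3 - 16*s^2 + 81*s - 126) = s - 6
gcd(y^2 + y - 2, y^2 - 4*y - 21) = 1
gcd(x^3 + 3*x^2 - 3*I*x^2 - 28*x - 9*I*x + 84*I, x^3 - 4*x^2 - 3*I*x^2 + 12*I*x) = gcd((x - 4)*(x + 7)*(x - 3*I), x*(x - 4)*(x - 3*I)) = x^2 + x*(-4 - 3*I) + 12*I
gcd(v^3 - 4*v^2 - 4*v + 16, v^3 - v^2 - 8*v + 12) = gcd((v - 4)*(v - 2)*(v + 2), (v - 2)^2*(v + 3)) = v - 2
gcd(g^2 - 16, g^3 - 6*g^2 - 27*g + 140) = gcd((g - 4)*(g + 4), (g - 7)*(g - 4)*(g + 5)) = g - 4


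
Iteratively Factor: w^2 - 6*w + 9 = (w - 3)*(w - 3)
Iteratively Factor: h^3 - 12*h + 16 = (h - 2)*(h^2 + 2*h - 8) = (h - 2)^2*(h + 4)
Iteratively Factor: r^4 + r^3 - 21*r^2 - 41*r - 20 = (r + 1)*(r^3 - 21*r - 20) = (r + 1)^2*(r^2 - r - 20) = (r + 1)^2*(r + 4)*(r - 5)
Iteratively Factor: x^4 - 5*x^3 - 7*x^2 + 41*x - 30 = (x - 5)*(x^3 - 7*x + 6) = (x - 5)*(x + 3)*(x^2 - 3*x + 2) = (x - 5)*(x - 1)*(x + 3)*(x - 2)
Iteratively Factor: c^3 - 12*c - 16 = (c + 2)*(c^2 - 2*c - 8) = (c + 2)^2*(c - 4)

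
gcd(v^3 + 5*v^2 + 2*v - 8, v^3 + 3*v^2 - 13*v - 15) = 1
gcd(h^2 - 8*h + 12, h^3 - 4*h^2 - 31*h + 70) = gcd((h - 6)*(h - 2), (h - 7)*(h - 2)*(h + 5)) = h - 2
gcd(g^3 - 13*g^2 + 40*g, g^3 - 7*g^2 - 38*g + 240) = g^2 - 13*g + 40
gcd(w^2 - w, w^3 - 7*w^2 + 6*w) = w^2 - w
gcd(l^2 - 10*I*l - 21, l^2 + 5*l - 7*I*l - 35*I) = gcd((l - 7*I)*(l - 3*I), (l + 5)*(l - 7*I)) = l - 7*I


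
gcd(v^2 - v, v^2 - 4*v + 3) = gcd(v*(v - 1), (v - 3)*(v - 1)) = v - 1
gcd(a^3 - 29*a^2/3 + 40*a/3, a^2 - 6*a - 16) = a - 8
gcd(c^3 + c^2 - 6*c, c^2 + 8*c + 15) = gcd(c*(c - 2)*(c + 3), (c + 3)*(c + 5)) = c + 3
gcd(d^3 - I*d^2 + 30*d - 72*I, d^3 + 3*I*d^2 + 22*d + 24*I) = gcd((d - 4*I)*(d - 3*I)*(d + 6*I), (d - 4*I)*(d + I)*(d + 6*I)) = d^2 + 2*I*d + 24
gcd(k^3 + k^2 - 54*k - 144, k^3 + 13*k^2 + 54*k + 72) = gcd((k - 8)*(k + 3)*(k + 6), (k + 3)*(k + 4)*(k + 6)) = k^2 + 9*k + 18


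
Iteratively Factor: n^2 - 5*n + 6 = (n - 3)*(n - 2)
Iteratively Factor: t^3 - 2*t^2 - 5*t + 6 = (t - 1)*(t^2 - t - 6) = (t - 3)*(t - 1)*(t + 2)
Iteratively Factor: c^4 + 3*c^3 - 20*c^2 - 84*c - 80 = (c + 4)*(c^3 - c^2 - 16*c - 20) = (c + 2)*(c + 4)*(c^2 - 3*c - 10) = (c - 5)*(c + 2)*(c + 4)*(c + 2)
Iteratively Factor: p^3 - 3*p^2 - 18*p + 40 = (p + 4)*(p^2 - 7*p + 10) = (p - 5)*(p + 4)*(p - 2)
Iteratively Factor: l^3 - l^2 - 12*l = (l - 4)*(l^2 + 3*l) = l*(l - 4)*(l + 3)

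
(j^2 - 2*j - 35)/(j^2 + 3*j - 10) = (j - 7)/(j - 2)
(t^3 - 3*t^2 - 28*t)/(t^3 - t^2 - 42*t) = (t + 4)/(t + 6)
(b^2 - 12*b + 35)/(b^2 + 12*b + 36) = (b^2 - 12*b + 35)/(b^2 + 12*b + 36)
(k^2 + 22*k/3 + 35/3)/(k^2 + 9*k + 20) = (k + 7/3)/(k + 4)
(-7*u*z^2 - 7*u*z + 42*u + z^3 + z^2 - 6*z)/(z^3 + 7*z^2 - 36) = (-7*u + z)/(z + 6)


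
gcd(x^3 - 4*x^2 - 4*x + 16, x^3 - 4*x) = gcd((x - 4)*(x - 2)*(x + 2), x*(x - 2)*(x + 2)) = x^2 - 4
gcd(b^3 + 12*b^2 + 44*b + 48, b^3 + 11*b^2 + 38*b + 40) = b^2 + 6*b + 8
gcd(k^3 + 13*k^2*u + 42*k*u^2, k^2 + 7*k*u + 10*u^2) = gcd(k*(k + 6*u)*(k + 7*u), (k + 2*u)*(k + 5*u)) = 1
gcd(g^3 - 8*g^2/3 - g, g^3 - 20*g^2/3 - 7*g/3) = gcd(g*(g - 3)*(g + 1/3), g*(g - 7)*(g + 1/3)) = g^2 + g/3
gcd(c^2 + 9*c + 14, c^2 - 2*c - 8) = c + 2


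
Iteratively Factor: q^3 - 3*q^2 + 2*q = (q)*(q^2 - 3*q + 2) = q*(q - 1)*(q - 2)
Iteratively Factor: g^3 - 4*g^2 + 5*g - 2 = (g - 1)*(g^2 - 3*g + 2) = (g - 1)^2*(g - 2)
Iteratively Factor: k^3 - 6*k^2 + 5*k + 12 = (k - 4)*(k^2 - 2*k - 3) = (k - 4)*(k - 3)*(k + 1)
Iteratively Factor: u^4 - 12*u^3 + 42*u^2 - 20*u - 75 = (u - 5)*(u^3 - 7*u^2 + 7*u + 15) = (u - 5)*(u + 1)*(u^2 - 8*u + 15) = (u - 5)^2*(u + 1)*(u - 3)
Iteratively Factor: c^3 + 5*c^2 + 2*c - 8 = (c + 2)*(c^2 + 3*c - 4) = (c + 2)*(c + 4)*(c - 1)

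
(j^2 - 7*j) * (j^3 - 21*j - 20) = j^5 - 7*j^4 - 21*j^3 + 127*j^2 + 140*j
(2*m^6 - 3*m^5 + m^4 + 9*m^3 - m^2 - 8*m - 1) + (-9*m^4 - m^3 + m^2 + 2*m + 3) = 2*m^6 - 3*m^5 - 8*m^4 + 8*m^3 - 6*m + 2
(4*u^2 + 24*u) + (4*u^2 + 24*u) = 8*u^2 + 48*u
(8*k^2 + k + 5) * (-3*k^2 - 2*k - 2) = -24*k^4 - 19*k^3 - 33*k^2 - 12*k - 10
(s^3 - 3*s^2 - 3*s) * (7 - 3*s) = -3*s^4 + 16*s^3 - 12*s^2 - 21*s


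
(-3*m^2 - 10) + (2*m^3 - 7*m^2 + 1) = 2*m^3 - 10*m^2 - 9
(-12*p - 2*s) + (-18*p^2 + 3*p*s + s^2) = -18*p^2 + 3*p*s - 12*p + s^2 - 2*s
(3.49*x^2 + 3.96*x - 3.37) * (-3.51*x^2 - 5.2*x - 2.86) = -12.2499*x^4 - 32.0476*x^3 - 18.7447*x^2 + 6.1984*x + 9.6382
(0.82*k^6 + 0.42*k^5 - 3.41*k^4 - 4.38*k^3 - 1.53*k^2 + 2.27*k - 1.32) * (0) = 0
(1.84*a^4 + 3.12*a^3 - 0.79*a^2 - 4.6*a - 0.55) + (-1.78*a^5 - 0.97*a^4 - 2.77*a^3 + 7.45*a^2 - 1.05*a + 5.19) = -1.78*a^5 + 0.87*a^4 + 0.35*a^3 + 6.66*a^2 - 5.65*a + 4.64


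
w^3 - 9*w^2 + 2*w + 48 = (w - 8)*(w - 3)*(w + 2)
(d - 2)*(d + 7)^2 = d^3 + 12*d^2 + 21*d - 98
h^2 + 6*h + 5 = (h + 1)*(h + 5)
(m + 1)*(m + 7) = m^2 + 8*m + 7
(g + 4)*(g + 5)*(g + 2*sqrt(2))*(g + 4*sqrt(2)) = g^4 + 6*sqrt(2)*g^3 + 9*g^3 + 36*g^2 + 54*sqrt(2)*g^2 + 144*g + 120*sqrt(2)*g + 320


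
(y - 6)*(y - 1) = y^2 - 7*y + 6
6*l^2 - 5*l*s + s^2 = (-3*l + s)*(-2*l + s)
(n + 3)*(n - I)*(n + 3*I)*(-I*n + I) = -I*n^4 + 2*n^3 - 2*I*n^3 + 4*n^2 - 6*n - 6*I*n + 9*I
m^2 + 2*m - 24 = (m - 4)*(m + 6)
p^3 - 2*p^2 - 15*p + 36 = (p - 3)^2*(p + 4)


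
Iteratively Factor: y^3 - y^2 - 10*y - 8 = (y + 2)*(y^2 - 3*y - 4) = (y - 4)*(y + 2)*(y + 1)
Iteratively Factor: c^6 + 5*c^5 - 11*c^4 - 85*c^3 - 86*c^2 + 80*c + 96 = (c + 2)*(c^5 + 3*c^4 - 17*c^3 - 51*c^2 + 16*c + 48) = (c + 2)*(c + 3)*(c^4 - 17*c^2 + 16) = (c + 2)*(c + 3)*(c + 4)*(c^3 - 4*c^2 - c + 4) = (c + 1)*(c + 2)*(c + 3)*(c + 4)*(c^2 - 5*c + 4) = (c - 4)*(c + 1)*(c + 2)*(c + 3)*(c + 4)*(c - 1)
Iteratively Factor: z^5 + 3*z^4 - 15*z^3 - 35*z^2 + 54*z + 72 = (z + 1)*(z^4 + 2*z^3 - 17*z^2 - 18*z + 72) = (z - 2)*(z + 1)*(z^3 + 4*z^2 - 9*z - 36) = (z - 2)*(z + 1)*(z + 4)*(z^2 - 9) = (z - 2)*(z + 1)*(z + 3)*(z + 4)*(z - 3)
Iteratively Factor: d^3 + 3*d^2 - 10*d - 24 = (d + 2)*(d^2 + d - 12) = (d + 2)*(d + 4)*(d - 3)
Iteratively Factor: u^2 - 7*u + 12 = (u - 4)*(u - 3)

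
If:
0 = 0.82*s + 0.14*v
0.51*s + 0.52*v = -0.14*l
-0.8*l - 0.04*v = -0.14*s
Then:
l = 0.00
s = 0.00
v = 0.00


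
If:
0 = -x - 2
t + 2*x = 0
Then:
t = 4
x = -2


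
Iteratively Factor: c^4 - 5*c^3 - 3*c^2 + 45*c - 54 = (c - 3)*(c^3 - 2*c^2 - 9*c + 18) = (c - 3)*(c + 3)*(c^2 - 5*c + 6) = (c - 3)^2*(c + 3)*(c - 2)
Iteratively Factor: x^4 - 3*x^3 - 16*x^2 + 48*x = (x + 4)*(x^3 - 7*x^2 + 12*x) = (x - 3)*(x + 4)*(x^2 - 4*x) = (x - 4)*(x - 3)*(x + 4)*(x)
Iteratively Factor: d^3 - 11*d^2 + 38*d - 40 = (d - 2)*(d^2 - 9*d + 20) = (d - 5)*(d - 2)*(d - 4)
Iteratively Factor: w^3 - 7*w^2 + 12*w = (w - 3)*(w^2 - 4*w) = (w - 4)*(w - 3)*(w)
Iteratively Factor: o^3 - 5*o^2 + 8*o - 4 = (o - 1)*(o^2 - 4*o + 4) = (o - 2)*(o - 1)*(o - 2)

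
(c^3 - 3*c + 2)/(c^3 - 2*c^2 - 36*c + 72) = (c^3 - 3*c + 2)/(c^3 - 2*c^2 - 36*c + 72)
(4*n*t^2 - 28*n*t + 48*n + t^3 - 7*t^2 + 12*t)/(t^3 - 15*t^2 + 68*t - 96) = (4*n + t)/(t - 8)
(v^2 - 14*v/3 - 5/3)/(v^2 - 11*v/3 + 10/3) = (3*v^2 - 14*v - 5)/(3*v^2 - 11*v + 10)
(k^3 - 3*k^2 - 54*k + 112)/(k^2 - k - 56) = k - 2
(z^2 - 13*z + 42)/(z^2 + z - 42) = (z - 7)/(z + 7)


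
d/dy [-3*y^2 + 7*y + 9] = 7 - 6*y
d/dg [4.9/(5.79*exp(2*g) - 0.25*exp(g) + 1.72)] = (1.225 - 56.742*exp(g))*exp(g)/(5.79*exp(2*g) - 0.25*exp(g) + 1.72)^2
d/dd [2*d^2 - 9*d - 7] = 4*d - 9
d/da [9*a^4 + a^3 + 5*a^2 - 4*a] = 36*a^3 + 3*a^2 + 10*a - 4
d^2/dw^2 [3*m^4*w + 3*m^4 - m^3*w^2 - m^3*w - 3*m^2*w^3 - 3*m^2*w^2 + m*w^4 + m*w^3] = 2*m*(-m^2 - 9*m*w - 3*m + 6*w^2 + 3*w)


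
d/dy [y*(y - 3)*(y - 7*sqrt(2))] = 3*y^2 - 14*sqrt(2)*y - 6*y + 21*sqrt(2)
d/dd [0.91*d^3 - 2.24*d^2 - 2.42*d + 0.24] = 2.73*d^2 - 4.48*d - 2.42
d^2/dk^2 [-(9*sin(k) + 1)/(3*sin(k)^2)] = (9 + 4/sin(k) - 18/sin(k)^2 - 6/sin(k)^3)/(3*sin(k))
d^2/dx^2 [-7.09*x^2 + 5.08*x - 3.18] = -14.1800000000000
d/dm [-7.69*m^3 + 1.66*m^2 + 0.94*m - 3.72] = -23.07*m^2 + 3.32*m + 0.94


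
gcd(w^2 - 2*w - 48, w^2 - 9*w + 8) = w - 8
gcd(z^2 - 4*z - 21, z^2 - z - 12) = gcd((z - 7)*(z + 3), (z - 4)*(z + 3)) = z + 3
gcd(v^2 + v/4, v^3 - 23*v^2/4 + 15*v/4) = v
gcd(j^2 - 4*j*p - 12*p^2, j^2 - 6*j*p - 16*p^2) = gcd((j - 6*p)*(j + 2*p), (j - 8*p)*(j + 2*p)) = j + 2*p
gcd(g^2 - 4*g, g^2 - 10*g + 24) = g - 4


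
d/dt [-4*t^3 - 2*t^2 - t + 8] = -12*t^2 - 4*t - 1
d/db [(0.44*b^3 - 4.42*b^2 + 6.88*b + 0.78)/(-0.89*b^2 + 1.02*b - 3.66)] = (-0.3916*b^4 + 0.897600000000001*b^3 - 3.2164*b^2 + 33.7428*b - 25.9764)/(0.7921*b^4 - 1.8156*b^3 + 7.5552*b^2 - 7.4664*b + 13.3956)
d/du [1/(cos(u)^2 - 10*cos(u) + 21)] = 2*(cos(u) - 5)*sin(u)/(cos(u)^2 - 10*cos(u) + 21)^2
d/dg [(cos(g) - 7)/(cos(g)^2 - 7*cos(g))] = sin(g)/cos(g)^2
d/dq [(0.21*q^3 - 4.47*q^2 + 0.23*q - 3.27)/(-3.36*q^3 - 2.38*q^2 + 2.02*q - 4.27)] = (-15.519*q^4 + 2.394*q^3 - 44.1337*q^2 + 22.6086*q + 5.6233)/(11.2896*q^6 + 15.9936*q^5 - 7.91*q^4 + 19.0792*q^3 + 24.4056*q^2 - 17.2508*q + 18.2329)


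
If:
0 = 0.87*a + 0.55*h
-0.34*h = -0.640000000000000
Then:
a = -1.19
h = 1.88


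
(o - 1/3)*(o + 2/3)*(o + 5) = o^3 + 16*o^2/3 + 13*o/9 - 10/9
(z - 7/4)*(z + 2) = z^2 + z/4 - 7/2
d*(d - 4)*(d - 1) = d^3 - 5*d^2 + 4*d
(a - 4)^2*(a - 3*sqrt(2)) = a^3 - 8*a^2 - 3*sqrt(2)*a^2 + 16*a + 24*sqrt(2)*a - 48*sqrt(2)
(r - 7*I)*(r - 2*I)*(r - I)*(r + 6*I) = r^4 - 4*I*r^3 + 37*r^2 - 124*I*r - 84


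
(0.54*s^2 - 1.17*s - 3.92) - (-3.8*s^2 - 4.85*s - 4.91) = 4.34*s^2 + 3.68*s + 0.99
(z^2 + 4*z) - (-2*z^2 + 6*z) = 3*z^2 - 2*z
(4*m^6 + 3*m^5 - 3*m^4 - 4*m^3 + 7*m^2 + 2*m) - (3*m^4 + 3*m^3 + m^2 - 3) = 4*m^6 + 3*m^5 - 6*m^4 - 7*m^3 + 6*m^2 + 2*m + 3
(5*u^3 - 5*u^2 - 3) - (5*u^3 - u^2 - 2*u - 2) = -4*u^2 + 2*u - 1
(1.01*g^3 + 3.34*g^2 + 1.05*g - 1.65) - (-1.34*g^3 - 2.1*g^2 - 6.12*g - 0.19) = 2.35*g^3 + 5.44*g^2 + 7.17*g - 1.46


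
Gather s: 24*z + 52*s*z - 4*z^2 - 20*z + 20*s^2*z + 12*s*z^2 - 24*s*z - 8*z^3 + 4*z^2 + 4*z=20*s^2*z + s*(12*z^2 + 28*z) - 8*z^3 + 8*z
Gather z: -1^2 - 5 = -6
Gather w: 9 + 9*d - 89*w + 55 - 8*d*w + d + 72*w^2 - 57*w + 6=10*d + 72*w^2 + w*(-8*d - 146) + 70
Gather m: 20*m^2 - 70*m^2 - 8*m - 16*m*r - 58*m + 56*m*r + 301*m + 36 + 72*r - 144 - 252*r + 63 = -50*m^2 + m*(40*r + 235) - 180*r - 45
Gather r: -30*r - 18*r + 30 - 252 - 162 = -48*r - 384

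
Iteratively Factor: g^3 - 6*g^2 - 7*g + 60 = (g + 3)*(g^2 - 9*g + 20) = (g - 4)*(g + 3)*(g - 5)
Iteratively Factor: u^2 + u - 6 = (u + 3)*(u - 2)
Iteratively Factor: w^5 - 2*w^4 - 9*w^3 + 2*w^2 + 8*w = (w + 2)*(w^4 - 4*w^3 - w^2 + 4*w) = (w - 4)*(w + 2)*(w^3 - w) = (w - 4)*(w + 1)*(w + 2)*(w^2 - w) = w*(w - 4)*(w + 1)*(w + 2)*(w - 1)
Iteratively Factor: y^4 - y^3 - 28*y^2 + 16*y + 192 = (y + 4)*(y^3 - 5*y^2 - 8*y + 48) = (y + 3)*(y + 4)*(y^2 - 8*y + 16) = (y - 4)*(y + 3)*(y + 4)*(y - 4)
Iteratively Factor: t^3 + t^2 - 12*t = (t + 4)*(t^2 - 3*t) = (t - 3)*(t + 4)*(t)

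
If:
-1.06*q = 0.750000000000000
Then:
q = -0.71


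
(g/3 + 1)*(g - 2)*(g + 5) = g^3/3 + 2*g^2 - g/3 - 10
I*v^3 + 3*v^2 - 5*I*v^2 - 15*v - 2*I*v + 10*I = (v - 5)*(v - 2*I)*(I*v + 1)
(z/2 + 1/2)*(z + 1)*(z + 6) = z^3/2 + 4*z^2 + 13*z/2 + 3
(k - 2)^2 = k^2 - 4*k + 4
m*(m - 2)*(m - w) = m^3 - m^2*w - 2*m^2 + 2*m*w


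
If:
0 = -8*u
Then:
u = 0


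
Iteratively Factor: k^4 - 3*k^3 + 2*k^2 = (k - 1)*(k^3 - 2*k^2) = (k - 2)*(k - 1)*(k^2) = k*(k - 2)*(k - 1)*(k)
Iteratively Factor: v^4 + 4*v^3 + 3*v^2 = (v + 3)*(v^3 + v^2) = v*(v + 3)*(v^2 + v) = v^2*(v + 3)*(v + 1)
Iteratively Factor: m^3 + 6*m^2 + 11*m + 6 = (m + 2)*(m^2 + 4*m + 3) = (m + 1)*(m + 2)*(m + 3)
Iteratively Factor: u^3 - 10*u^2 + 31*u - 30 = (u - 2)*(u^2 - 8*u + 15) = (u - 5)*(u - 2)*(u - 3)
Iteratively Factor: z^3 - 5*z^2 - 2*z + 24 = (z - 3)*(z^2 - 2*z - 8) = (z - 3)*(z + 2)*(z - 4)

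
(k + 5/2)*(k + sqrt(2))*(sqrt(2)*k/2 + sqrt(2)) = sqrt(2)*k^3/2 + k^2 + 9*sqrt(2)*k^2/4 + 5*sqrt(2)*k/2 + 9*k/2 + 5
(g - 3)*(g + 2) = g^2 - g - 6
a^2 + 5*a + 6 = (a + 2)*(a + 3)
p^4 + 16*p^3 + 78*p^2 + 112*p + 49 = (p + 1)^2*(p + 7)^2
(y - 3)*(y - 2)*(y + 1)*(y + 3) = y^4 - y^3 - 11*y^2 + 9*y + 18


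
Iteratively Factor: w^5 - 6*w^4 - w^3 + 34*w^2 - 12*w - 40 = (w - 2)*(w^4 - 4*w^3 - 9*w^2 + 16*w + 20) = (w - 2)*(w + 2)*(w^3 - 6*w^2 + 3*w + 10) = (w - 2)^2*(w + 2)*(w^2 - 4*w - 5) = (w - 2)^2*(w + 1)*(w + 2)*(w - 5)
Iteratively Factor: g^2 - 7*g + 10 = (g - 2)*(g - 5)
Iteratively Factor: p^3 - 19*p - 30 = (p - 5)*(p^2 + 5*p + 6) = (p - 5)*(p + 3)*(p + 2)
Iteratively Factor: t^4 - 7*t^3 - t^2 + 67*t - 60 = (t - 4)*(t^3 - 3*t^2 - 13*t + 15) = (t - 4)*(t - 1)*(t^2 - 2*t - 15) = (t - 5)*(t - 4)*(t - 1)*(t + 3)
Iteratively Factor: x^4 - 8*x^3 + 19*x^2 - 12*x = (x - 4)*(x^3 - 4*x^2 + 3*x) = x*(x - 4)*(x^2 - 4*x + 3) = x*(x - 4)*(x - 1)*(x - 3)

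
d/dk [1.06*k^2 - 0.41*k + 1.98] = 2.12*k - 0.41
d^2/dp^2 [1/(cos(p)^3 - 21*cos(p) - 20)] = 9*(-(1 - cos(2*p))^3/4 - (cos(2*p) + 1)^3/8 - 45*cos(p) + 57*cos(2*p)/2 + 5*cos(3*p) - 135/2)/(-cos(p)^3 + 21*cos(p) + 20)^3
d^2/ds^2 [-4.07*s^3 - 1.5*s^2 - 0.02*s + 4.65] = -24.42*s - 3.0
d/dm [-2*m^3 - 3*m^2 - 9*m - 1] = -6*m^2 - 6*m - 9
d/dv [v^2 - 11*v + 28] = 2*v - 11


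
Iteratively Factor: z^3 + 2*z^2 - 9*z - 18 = (z + 3)*(z^2 - z - 6) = (z + 2)*(z + 3)*(z - 3)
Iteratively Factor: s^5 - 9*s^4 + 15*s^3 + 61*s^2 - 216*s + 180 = (s + 3)*(s^4 - 12*s^3 + 51*s^2 - 92*s + 60) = (s - 3)*(s + 3)*(s^3 - 9*s^2 + 24*s - 20) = (s - 3)*(s - 2)*(s + 3)*(s^2 - 7*s + 10) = (s - 5)*(s - 3)*(s - 2)*(s + 3)*(s - 2)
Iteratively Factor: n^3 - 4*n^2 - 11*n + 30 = (n - 2)*(n^2 - 2*n - 15) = (n - 5)*(n - 2)*(n + 3)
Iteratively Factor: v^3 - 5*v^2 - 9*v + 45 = (v + 3)*(v^2 - 8*v + 15) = (v - 3)*(v + 3)*(v - 5)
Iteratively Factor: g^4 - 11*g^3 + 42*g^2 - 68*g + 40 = (g - 2)*(g^3 - 9*g^2 + 24*g - 20) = (g - 2)^2*(g^2 - 7*g + 10) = (g - 5)*(g - 2)^2*(g - 2)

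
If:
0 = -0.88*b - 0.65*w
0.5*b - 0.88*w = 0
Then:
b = 0.00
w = 0.00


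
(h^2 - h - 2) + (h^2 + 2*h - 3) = 2*h^2 + h - 5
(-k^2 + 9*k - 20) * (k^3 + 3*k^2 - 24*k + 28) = -k^5 + 6*k^4 + 31*k^3 - 304*k^2 + 732*k - 560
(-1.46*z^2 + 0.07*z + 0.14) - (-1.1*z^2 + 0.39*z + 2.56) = -0.36*z^2 - 0.32*z - 2.42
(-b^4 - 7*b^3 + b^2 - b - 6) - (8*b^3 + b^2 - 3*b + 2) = -b^4 - 15*b^3 + 2*b - 8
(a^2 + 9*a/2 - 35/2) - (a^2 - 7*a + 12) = 23*a/2 - 59/2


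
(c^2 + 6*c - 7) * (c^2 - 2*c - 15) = c^4 + 4*c^3 - 34*c^2 - 76*c + 105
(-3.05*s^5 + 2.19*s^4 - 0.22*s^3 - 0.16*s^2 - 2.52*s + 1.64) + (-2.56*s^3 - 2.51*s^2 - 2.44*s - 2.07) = -3.05*s^5 + 2.19*s^4 - 2.78*s^3 - 2.67*s^2 - 4.96*s - 0.43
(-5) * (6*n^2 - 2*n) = -30*n^2 + 10*n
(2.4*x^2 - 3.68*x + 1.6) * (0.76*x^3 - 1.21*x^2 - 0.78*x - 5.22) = 1.824*x^5 - 5.7008*x^4 + 3.7968*x^3 - 11.5936*x^2 + 17.9616*x - 8.352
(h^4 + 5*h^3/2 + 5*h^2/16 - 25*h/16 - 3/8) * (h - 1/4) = h^5 + 9*h^4/4 - 5*h^3/16 - 105*h^2/64 + h/64 + 3/32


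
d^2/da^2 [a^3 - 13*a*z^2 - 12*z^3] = 6*a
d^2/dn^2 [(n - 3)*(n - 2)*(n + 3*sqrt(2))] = 6*n - 10 + 6*sqrt(2)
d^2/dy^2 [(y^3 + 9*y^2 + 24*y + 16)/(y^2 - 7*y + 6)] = 20*(13*y^3 - 24*y^2 - 66*y + 202)/(y^6 - 21*y^5 + 165*y^4 - 595*y^3 + 990*y^2 - 756*y + 216)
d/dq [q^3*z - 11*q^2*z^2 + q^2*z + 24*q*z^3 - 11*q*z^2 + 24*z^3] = z*(3*q^2 - 22*q*z + 2*q + 24*z^2 - 11*z)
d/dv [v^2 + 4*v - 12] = 2*v + 4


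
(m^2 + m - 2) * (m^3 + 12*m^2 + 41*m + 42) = m^5 + 13*m^4 + 51*m^3 + 59*m^2 - 40*m - 84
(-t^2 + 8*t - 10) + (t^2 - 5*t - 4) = 3*t - 14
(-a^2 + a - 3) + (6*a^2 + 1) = 5*a^2 + a - 2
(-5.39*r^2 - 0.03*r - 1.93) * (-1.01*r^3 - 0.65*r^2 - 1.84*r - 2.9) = 5.4439*r^5 + 3.5338*r^4 + 11.8864*r^3 + 16.9407*r^2 + 3.6382*r + 5.597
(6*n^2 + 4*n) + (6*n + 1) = 6*n^2 + 10*n + 1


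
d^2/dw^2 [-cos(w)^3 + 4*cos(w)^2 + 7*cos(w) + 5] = -25*cos(w)/4 - 8*cos(2*w) + 9*cos(3*w)/4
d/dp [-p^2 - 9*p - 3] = -2*p - 9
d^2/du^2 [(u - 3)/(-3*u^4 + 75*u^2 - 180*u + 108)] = 2*(-6*u^4 - 24*u^3 + 21*u^2 + 180*u - 220)/(3*(u^9 + 9*u^8 - 21*u^7 - 225*u^6 + 552*u^5 + 1476*u^4 - 7120*u^3 + 10512*u^2 - 6912*u + 1728))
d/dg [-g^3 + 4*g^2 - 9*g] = -3*g^2 + 8*g - 9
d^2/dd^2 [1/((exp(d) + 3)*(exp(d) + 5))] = 4*(exp(3*d) + 6*exp(2*d) + exp(d) - 30)*exp(d)/(exp(6*d) + 24*exp(5*d) + 237*exp(4*d) + 1232*exp(3*d) + 3555*exp(2*d) + 5400*exp(d) + 3375)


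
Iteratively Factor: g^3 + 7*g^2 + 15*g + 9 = (g + 3)*(g^2 + 4*g + 3) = (g + 3)^2*(g + 1)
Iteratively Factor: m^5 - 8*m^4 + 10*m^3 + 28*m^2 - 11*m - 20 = (m - 5)*(m^4 - 3*m^3 - 5*m^2 + 3*m + 4) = (m - 5)*(m - 4)*(m^3 + m^2 - m - 1) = (m - 5)*(m - 4)*(m + 1)*(m^2 - 1) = (m - 5)*(m - 4)*(m + 1)^2*(m - 1)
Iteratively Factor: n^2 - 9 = (n - 3)*(n + 3)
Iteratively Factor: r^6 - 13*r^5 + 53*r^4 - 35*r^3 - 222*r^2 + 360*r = (r - 5)*(r^5 - 8*r^4 + 13*r^3 + 30*r^2 - 72*r) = (r - 5)*(r + 2)*(r^4 - 10*r^3 + 33*r^2 - 36*r) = r*(r - 5)*(r + 2)*(r^3 - 10*r^2 + 33*r - 36) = r*(r - 5)*(r - 3)*(r + 2)*(r^2 - 7*r + 12) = r*(r - 5)*(r - 4)*(r - 3)*(r + 2)*(r - 3)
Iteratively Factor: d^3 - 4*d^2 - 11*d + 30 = (d - 2)*(d^2 - 2*d - 15) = (d - 2)*(d + 3)*(d - 5)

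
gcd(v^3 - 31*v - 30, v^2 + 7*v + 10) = v + 5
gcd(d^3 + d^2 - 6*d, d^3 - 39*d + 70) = d - 2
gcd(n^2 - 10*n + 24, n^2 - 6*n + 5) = 1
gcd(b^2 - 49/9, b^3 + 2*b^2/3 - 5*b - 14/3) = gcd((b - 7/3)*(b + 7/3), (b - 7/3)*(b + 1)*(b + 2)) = b - 7/3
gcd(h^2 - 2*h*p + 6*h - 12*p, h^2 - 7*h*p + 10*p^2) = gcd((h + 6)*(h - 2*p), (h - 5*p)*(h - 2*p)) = -h + 2*p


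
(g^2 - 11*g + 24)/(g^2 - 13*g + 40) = (g - 3)/(g - 5)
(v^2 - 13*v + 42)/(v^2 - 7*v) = (v - 6)/v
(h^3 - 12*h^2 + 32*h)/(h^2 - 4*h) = h - 8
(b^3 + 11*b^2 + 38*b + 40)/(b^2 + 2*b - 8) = (b^2 + 7*b + 10)/(b - 2)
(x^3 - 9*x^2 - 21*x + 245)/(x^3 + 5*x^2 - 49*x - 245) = (x - 7)/(x + 7)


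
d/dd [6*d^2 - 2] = 12*d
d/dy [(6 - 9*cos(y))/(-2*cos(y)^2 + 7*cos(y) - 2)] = 6*(3*cos(y)^2 - 4*cos(y) + 4)*sin(y)/(7*cos(y) - cos(2*y) - 3)^2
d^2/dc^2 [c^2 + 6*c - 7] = 2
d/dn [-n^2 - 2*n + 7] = -2*n - 2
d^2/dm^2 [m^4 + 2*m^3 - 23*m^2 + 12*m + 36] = 12*m^2 + 12*m - 46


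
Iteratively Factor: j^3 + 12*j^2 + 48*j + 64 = (j + 4)*(j^2 + 8*j + 16) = (j + 4)^2*(j + 4)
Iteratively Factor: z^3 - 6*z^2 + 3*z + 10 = (z - 2)*(z^2 - 4*z - 5) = (z - 2)*(z + 1)*(z - 5)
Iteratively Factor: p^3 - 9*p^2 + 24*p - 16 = (p - 4)*(p^2 - 5*p + 4) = (p - 4)*(p - 1)*(p - 4)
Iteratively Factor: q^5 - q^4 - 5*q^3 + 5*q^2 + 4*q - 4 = (q - 1)*(q^4 - 5*q^2 + 4) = (q - 1)*(q + 2)*(q^3 - 2*q^2 - q + 2) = (q - 1)*(q + 1)*(q + 2)*(q^2 - 3*q + 2) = (q - 1)^2*(q + 1)*(q + 2)*(q - 2)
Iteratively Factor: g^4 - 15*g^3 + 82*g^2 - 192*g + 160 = (g - 5)*(g^3 - 10*g^2 + 32*g - 32) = (g - 5)*(g - 4)*(g^2 - 6*g + 8) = (g - 5)*(g - 4)^2*(g - 2)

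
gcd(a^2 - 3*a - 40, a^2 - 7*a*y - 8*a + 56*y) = a - 8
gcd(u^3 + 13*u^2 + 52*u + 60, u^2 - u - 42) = u + 6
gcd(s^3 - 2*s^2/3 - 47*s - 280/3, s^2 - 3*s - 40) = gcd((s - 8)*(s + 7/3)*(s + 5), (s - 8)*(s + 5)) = s^2 - 3*s - 40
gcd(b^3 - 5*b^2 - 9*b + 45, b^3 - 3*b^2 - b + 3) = b - 3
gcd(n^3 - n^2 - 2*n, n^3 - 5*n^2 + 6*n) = n^2 - 2*n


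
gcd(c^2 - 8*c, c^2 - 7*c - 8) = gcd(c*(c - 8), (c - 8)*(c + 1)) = c - 8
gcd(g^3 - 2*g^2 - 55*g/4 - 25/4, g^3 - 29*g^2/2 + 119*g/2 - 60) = g - 5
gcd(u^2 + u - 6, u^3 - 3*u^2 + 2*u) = u - 2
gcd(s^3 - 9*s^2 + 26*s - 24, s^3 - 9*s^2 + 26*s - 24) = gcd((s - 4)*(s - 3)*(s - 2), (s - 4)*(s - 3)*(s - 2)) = s^3 - 9*s^2 + 26*s - 24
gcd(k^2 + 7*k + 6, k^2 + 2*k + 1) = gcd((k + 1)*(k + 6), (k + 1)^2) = k + 1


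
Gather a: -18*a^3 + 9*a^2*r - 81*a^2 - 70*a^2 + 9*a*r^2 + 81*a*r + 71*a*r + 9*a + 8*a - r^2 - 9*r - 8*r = -18*a^3 + a^2*(9*r - 151) + a*(9*r^2 + 152*r + 17) - r^2 - 17*r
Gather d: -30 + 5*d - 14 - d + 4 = 4*d - 40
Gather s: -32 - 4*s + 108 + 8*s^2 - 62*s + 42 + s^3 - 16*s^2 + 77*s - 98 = s^3 - 8*s^2 + 11*s + 20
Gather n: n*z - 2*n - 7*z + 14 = n*(z - 2) - 7*z + 14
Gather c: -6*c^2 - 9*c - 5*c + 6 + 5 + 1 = -6*c^2 - 14*c + 12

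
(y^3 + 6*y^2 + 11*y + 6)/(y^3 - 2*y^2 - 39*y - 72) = (y^2 + 3*y + 2)/(y^2 - 5*y - 24)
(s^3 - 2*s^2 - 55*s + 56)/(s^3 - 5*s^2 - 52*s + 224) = (s - 1)/(s - 4)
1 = 1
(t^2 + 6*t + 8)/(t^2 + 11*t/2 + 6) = 2*(t + 2)/(2*t + 3)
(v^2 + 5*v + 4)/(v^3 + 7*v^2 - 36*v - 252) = (v^2 + 5*v + 4)/(v^3 + 7*v^2 - 36*v - 252)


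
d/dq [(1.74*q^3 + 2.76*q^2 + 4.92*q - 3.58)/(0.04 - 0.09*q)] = (-0.3132*q^3 - 0.0396*q^2 + 0.2208*q - 0.1254)/(0.0081*q^2 - 0.0072*q + 0.0016)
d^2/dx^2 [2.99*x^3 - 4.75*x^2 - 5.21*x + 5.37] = 17.94*x - 9.5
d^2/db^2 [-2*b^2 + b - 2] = -4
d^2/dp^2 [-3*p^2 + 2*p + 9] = -6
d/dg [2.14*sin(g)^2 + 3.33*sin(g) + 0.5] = (4.28*sin(g) + 3.33)*cos(g)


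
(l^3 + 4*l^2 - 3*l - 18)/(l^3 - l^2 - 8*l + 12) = (l + 3)/(l - 2)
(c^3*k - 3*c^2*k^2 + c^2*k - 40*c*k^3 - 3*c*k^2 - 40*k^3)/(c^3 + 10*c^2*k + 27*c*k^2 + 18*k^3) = k*(c^3 - 3*c^2*k + c^2 - 40*c*k^2 - 3*c*k - 40*k^2)/(c^3 + 10*c^2*k + 27*c*k^2 + 18*k^3)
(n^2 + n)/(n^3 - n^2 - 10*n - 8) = n/(n^2 - 2*n - 8)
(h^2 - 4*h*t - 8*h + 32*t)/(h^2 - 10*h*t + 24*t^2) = (8 - h)/(-h + 6*t)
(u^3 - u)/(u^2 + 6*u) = (u^2 - 1)/(u + 6)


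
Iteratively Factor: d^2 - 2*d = (d - 2)*(d)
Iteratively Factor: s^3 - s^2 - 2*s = (s - 2)*(s^2 + s) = s*(s - 2)*(s + 1)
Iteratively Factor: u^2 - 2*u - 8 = (u - 4)*(u + 2)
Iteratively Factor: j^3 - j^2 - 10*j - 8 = (j + 2)*(j^2 - 3*j - 4) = (j + 1)*(j + 2)*(j - 4)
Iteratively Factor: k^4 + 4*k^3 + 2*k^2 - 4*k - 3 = (k + 1)*(k^3 + 3*k^2 - k - 3) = (k + 1)^2*(k^2 + 2*k - 3) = (k + 1)^2*(k + 3)*(k - 1)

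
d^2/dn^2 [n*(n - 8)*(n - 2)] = 6*n - 20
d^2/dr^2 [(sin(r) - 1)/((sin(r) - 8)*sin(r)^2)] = (-4*sin(r) + 33 - 146/sin(r) + 196/sin(r)^2 + 256/sin(r)^3 - 384/sin(r)^4)/(sin(r) - 8)^3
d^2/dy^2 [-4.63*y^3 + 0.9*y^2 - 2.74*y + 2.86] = 1.8 - 27.78*y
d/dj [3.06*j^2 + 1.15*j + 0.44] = 6.12*j + 1.15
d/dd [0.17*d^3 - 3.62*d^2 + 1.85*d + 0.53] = 0.51*d^2 - 7.24*d + 1.85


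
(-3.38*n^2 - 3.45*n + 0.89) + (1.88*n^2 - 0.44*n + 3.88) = -1.5*n^2 - 3.89*n + 4.77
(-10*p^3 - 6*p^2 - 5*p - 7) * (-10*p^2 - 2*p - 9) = 100*p^5 + 80*p^4 + 152*p^3 + 134*p^2 + 59*p + 63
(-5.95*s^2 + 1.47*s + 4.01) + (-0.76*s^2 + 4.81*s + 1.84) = -6.71*s^2 + 6.28*s + 5.85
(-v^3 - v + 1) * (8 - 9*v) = 9*v^4 - 8*v^3 + 9*v^2 - 17*v + 8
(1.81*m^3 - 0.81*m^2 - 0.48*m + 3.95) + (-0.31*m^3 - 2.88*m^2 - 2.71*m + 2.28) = 1.5*m^3 - 3.69*m^2 - 3.19*m + 6.23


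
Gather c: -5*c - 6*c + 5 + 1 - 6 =-11*c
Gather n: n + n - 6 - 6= 2*n - 12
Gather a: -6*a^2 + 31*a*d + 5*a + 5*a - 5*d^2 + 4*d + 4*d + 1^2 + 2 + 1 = -6*a^2 + a*(31*d + 10) - 5*d^2 + 8*d + 4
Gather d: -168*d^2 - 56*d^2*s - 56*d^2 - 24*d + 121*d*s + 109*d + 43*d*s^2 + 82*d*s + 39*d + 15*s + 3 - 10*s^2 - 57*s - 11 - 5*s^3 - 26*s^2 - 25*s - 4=d^2*(-56*s - 224) + d*(43*s^2 + 203*s + 124) - 5*s^3 - 36*s^2 - 67*s - 12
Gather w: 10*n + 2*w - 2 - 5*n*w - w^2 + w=10*n - w^2 + w*(3 - 5*n) - 2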